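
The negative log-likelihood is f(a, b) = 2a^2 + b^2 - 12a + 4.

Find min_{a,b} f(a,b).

-14

f(a,b) separates as P(a) + Q(b) + 4, so its minimum is min P + min Q + 4.
P'(a) = 4a - 12 vanishes at a ∈ {3}; Q'(b) = 2b vanishes at b ∈ {0}.
Local minima of P (where P''>0): P(3)=-18. Local minima of Q: Q(0)=0.
So the global minimum of f is P(3) + Q(0) + 4 = -18 + 0 + 4 = -14, attained at (3, 0).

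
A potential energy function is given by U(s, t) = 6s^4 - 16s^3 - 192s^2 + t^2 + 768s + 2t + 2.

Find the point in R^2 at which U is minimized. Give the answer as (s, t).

U(s,t) separates as P(s) + Q(t) + 2, so its minimum is min P + min Q + 2.
P'(s) = 24(s - 4)(s - 2)(s + 4) vanishes at s ∈ {-4, 2, 4}; Q'(t) = 2(t + 1) vanishes at t ∈ {-1}.
Local minima of P (where P''>0): P(-4)=-3584, P(4)=512. Local minima of Q: Q(-1)=-1.
So the global minimum of U is P(-4) + Q(-1) + 2 = -3584 − 1 + 2 = -3583, attained at (-4, -1).

(-4, -1)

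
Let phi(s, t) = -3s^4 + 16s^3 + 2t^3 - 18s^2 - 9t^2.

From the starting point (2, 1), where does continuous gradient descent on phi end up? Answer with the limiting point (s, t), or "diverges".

phi is separable, so gradient descent decouples: s follows -∂phi/∂s, t follows -∂phi/∂t.
∂phi/∂s = -12s(s - 3)(s - 1); at s=2 this is 24, so s decreases.
∂phi/∂t = 6t(t - 3); at t=1 this is -12, so t increases.
s converges to its nearest critical value 1 (a local min of the s-part); t converges to 3. The iterate converges to (1, 3).

(1, 3)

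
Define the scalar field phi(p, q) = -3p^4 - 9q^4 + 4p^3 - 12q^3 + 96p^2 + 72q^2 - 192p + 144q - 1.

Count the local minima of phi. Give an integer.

1

phi separates as a function of p plus a function of q, so ∇phi=0 decouples.
∂phi/∂p = -12(p - 4)(p - 1)(p + 4) = 0 at p ∈ {-4, 1, 4}; ∂phi/∂q = -36(q - 2)(q + 1)(q + 2) = 0 at q ∈ {-2, -1, 2}.
The Hessian is diagonal: diag(phi_pp, phi_qq). Second derivatives: phi_pp(-4)=-480, phi_pp(1)=180, phi_pp(4)=-288; phi_qq(-2)=-144, phi_qq(-1)=108, phi_qq(2)=-432.
Local minima occur where both diagonal entries positive: (1, -1). Count: 1.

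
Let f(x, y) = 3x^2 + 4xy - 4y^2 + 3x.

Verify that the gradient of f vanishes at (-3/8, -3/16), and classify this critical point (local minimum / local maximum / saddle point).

∇f = (6x + 4y + 3, 4x - 8y); substituting (-3/8, -3/16) gives ∇f = (0, 0), so (-3/8, -3/16) is indeed a critical point.
The Hessian of f is constant: H = [[6, 4], [4, -8]].
det(H) = 6·(-8) − 4² = -64.
Since det(H) < 0, H is indefinite and the critical point is a saddle point.

saddle point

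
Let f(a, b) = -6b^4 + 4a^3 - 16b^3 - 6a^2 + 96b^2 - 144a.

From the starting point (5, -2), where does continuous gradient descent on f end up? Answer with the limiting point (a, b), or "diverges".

(4, 0)

f is separable, so gradient descent decouples: a follows -∂f/∂a, b follows -∂f/∂b.
∂f/∂a = 12(a - 4)(a + 3); at a=5 this is 96, so a decreases.
∂f/∂b = -24b(b - 2)(b + 4); at b=-2 this is -384, so b increases.
a converges to its nearest critical value 4 (a local min of the a-part); b converges to 0. The iterate converges to (4, 0).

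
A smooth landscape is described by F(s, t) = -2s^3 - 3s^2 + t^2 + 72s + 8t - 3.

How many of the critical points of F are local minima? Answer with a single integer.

1

F separates as a function of s plus a function of t, so ∇F=0 decouples.
∂F/∂s = -6(s - 3)(s + 4) = 0 at s ∈ {-4, 3}; ∂F/∂t = 2(t + 4) = 0 at t ∈ {-4}.
The Hessian is diagonal: diag(F_ss, F_tt). Second derivatives: F_ss(-4)=42, F_ss(3)=-42; F_tt(-4)=2.
Local minima occur where both diagonal entries positive: (-4, -4). Count: 1.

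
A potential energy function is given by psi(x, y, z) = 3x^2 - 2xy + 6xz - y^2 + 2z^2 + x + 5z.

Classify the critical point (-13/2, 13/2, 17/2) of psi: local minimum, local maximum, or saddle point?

saddle point

The Hessian is constant: H = [[6, -2, 6], [-2, -2, 0], [6, 0, 4]].
Leading principal minors: Δ₁ = 6, Δ₂ = -16, Δ₃ = 8.
The minors fit neither the all-positive nor the alternating-sign pattern, so H is indefinite: a saddle point.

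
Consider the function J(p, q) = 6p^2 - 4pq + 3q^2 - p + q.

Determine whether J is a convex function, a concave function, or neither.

J is quadratic, so its Hessian is the constant matrix H = [[12, -4], [-4, 6]].
det(H) = 56, tr(H) = 18.
det(H) > 0 and tr(H) > 0, so H is positive definite everywhere: convex.

convex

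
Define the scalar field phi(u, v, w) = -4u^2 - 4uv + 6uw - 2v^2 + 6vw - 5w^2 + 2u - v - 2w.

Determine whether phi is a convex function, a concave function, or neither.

phi is quadratic, so its Hessian is the constant matrix H = [[-8, -4, 6], [-4, -4, 6], [6, 6, -10]].
Leading principal minors: -8, 16, -16.
Signs alternate −, +, − ⇒ H ≺ 0 ⇒ concave.

concave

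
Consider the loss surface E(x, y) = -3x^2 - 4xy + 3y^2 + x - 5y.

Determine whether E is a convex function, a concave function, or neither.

E is quadratic, so its Hessian is the constant matrix H = [[-6, -4], [-4, 6]].
det(H) = -52, tr(H) = 0.
det(H) < 0, so H is indefinite: neither convex nor concave.

neither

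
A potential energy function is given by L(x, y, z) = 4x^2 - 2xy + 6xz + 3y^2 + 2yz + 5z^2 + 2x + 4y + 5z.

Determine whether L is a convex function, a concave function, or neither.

convex

L is quadratic, so its Hessian is the constant matrix H = [[8, -2, 6], [-2, 6, 2], [6, 2, 10]].
Leading principal minors: 8, 44, 144.
All positive ⇒ H ≻ 0 ⇒ convex.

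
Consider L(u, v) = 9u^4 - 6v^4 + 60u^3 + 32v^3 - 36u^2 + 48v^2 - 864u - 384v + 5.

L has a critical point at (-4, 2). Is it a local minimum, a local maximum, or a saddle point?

The mixed partial ∂²L/∂u∂v is 0, so the Hessian at any point is diag(L_uu, L_vv) = diag(36(3u^2 + 10u - 2), 24(-3v^2 + 8v + 4)).
At (-4, 2): H = diag(216, 192).
Both eigenvalues are positive, so H is positive definite: a local minimum.

local minimum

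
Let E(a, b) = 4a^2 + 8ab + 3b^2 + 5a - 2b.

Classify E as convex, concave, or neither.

neither

E is quadratic, so its Hessian is the constant matrix H = [[8, 8], [8, 6]].
det(H) = -16, tr(H) = 14.
det(H) < 0, so H is indefinite: neither convex nor concave.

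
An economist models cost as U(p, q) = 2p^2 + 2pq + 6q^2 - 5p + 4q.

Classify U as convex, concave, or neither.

convex

U is quadratic, so its Hessian is the constant matrix H = [[4, 2], [2, 12]].
det(H) = 44, tr(H) = 16.
det(H) > 0 and tr(H) > 0, so H is positive definite everywhere: convex.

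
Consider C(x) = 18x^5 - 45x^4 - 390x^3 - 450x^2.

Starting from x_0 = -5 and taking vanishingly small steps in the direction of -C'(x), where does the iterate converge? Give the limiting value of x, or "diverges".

C'(x) = 90x(x - 5)(x + 1)(x + 2), so C'(-5) = 54000.
Gradient descent moves in the -C' direction, i.e. x is decreasing.
There is no critical point below x=-5, and C' keeps the same sign, so the iterate runs off to −∞.

diverges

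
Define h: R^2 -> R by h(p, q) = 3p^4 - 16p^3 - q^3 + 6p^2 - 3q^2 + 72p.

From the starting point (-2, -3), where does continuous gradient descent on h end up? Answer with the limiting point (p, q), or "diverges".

(-1, -2)

h is separable, so gradient descent decouples: p follows -∂h/∂p, q follows -∂h/∂q.
∂h/∂p = 12(p - 3)(p - 2)(p + 1); at p=-2 this is -240, so p increases.
∂h/∂q = -3q(q + 2); at q=-3 this is -9, so q increases.
p converges to its nearest critical value -1 (a local min of the p-part); q converges to -2. The iterate converges to (-1, -2).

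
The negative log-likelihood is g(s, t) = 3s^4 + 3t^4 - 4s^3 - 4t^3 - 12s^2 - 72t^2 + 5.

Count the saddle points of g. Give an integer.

4

g separates as a function of s plus a function of t, so ∇g=0 decouples.
∂g/∂s = 12s(s - 2)(s + 1) = 0 at s ∈ {-1, 0, 2}; ∂g/∂t = 12t(t - 4)(t + 3) = 0 at t ∈ {-3, 0, 4}.
The Hessian is diagonal: diag(g_ss, g_tt). Second derivatives: g_ss(-1)=36, g_ss(0)=-24, g_ss(2)=72; g_tt(-3)=252, g_tt(0)=-144, g_tt(4)=336.
Saddle points occur where the two diagonal entries have opposite signs: (-1, 0), (0, -3), (0, 4), (2, 0). Count: 4.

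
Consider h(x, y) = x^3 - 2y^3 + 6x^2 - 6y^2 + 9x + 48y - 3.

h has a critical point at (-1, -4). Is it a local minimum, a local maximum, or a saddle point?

local minimum

The mixed partial ∂²h/∂x∂y is 0, so the Hessian at any point is diag(h_xx, h_yy) = diag(6(x + 2), -12(y + 1)).
At (-1, -4): H = diag(6, 36).
Both eigenvalues are positive, so H is positive definite: a local minimum.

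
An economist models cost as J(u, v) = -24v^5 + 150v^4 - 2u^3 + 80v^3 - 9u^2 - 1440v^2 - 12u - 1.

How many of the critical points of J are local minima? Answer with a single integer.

2

J separates as a function of u plus a function of v, so ∇J=0 decouples.
∂J/∂u = -6(u + 1)(u + 2) = 0 at u ∈ {-2, -1}; ∂J/∂v = -120v(v - 4)(v - 3)(v + 2) = 0 at v ∈ {-2, 0, 3, 4}.
The Hessian is diagonal: diag(J_uu, J_vv). Second derivatives: J_uu(-2)=6, J_uu(-1)=-6; J_vv(-2)=7200, J_vv(0)=-2880, J_vv(3)=1800, J_vv(4)=-2880.
Local minima occur where both diagonal entries positive: (-2, -2), (-2, 3). Count: 2.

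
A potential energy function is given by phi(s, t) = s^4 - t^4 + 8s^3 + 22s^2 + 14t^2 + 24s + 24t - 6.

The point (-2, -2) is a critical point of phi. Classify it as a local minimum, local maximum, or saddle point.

local maximum

The mixed partial ∂²phi/∂s∂t is 0, so the Hessian at any point is diag(phi_ss, phi_tt) = diag(4(3s^2 + 12s + 11), 4(-3t^2 + 7)).
At (-2, -2): H = diag(-4, -20).
Both eigenvalues are negative, so H is negative definite: a local maximum.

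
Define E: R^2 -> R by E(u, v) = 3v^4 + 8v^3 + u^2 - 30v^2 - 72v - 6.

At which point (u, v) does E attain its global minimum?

E(u,v) separates as P(u) + Q(v) − 6, so its minimum is min P + min Q − 6.
P'(u) = 2u vanishes at u ∈ {0}; Q'(v) = 12(v - 2)(v + 1)(v + 3) vanishes at v ∈ {-3, -1, 2}.
Local minima of P (where P''>0): P(0)=0. Local minima of Q: Q(-3)=-27, Q(2)=-152.
So the global minimum of E is P(0) + Q(2) − 6 = 0 − 152 − 6 = -158, attained at (0, 2).

(0, 2)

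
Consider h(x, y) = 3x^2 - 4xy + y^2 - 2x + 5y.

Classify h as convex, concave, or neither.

neither

h is quadratic, so its Hessian is the constant matrix H = [[6, -4], [-4, 2]].
det(H) = -4, tr(H) = 8.
det(H) < 0, so H is indefinite: neither convex nor concave.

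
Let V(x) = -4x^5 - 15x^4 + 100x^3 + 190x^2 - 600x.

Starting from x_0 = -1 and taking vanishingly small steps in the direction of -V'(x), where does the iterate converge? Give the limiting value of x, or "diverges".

V'(x) = -20(x - 3)(x - 1)(x + 2)(x + 5), so V'(-1) = -640.
Gradient descent moves in the -V' direction, i.e. x is increasing.
The nearest critical point in that direction is x = 1, where V'' = 720 > 0 (a local minimum). The iterate converges there.

1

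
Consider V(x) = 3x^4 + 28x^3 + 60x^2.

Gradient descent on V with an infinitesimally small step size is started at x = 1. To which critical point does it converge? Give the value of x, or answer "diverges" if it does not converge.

V'(x) = 12x(x + 2)(x + 5), so V'(1) = 216.
Gradient descent moves in the -V' direction, i.e. x is decreasing.
The nearest critical point in that direction is x = 0, where V'' = 120 > 0 (a local minimum). The iterate converges there.

0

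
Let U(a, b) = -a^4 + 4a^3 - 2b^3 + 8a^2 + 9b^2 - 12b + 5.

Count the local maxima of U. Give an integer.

U separates as a function of a plus a function of b, so ∇U=0 decouples.
∂U/∂a = -4a(a - 4)(a + 1) = 0 at a ∈ {-1, 0, 4}; ∂U/∂b = -6(b - 2)(b - 1) = 0 at b ∈ {1, 2}.
The Hessian is diagonal: diag(U_aa, U_bb). Second derivatives: U_aa(-1)=-20, U_aa(0)=16, U_aa(4)=-80; U_bb(1)=6, U_bb(2)=-6.
Local maxima occur where both diagonal entries negative: (-1, 2), (4, 2). Count: 2.

2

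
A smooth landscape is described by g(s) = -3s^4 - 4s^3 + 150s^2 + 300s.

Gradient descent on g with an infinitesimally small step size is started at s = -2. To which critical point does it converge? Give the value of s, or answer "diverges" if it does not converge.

-1

g'(s) = -12(s - 5)(s + 1)(s + 5), so g'(-2) = -252.
Gradient descent moves in the -g' direction, i.e. s is increasing.
The nearest critical point in that direction is s = -1, where g'' = 288 > 0 (a local minimum). The iterate converges there.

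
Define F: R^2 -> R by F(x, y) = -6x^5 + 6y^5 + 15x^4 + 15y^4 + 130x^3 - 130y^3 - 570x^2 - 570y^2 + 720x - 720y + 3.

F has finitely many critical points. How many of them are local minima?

F separates as a function of x plus a function of y, so ∇F=0 decouples.
∂F/∂x = -30(x - 3)(x - 2)(x - 1)(x + 4) = 0 at x ∈ {-4, 1, 2, 3}; ∂F/∂y = 30(y - 4)(y + 1)(y + 2)(y + 3) = 0 at y ∈ {-3, -2, -1, 4}.
The Hessian is diagonal: diag(F_xx, F_yy). Second derivatives: F_xx(-4)=6300, F_xx(1)=-300, F_xx(2)=180, F_xx(3)=-420; F_yy(-3)=-420, F_yy(-2)=180, F_yy(-1)=-300, F_yy(4)=6300.
Local minima occur where both diagonal entries positive: (-4, -2), (-4, 4), (2, -2), (2, 4). Count: 4.

4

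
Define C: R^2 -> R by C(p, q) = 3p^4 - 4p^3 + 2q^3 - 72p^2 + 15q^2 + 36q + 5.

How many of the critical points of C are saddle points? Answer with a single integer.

C separates as a function of p plus a function of q, so ∇C=0 decouples.
∂C/∂p = 12p(p - 4)(p + 3) = 0 at p ∈ {-3, 0, 4}; ∂C/∂q = 6(q + 2)(q + 3) = 0 at q ∈ {-3, -2}.
The Hessian is diagonal: diag(C_pp, C_qq). Second derivatives: C_pp(-3)=252, C_pp(0)=-144, C_pp(4)=336; C_qq(-3)=-6, C_qq(-2)=6.
Saddle points occur where the two diagonal entries have opposite signs: (-3, -3), (0, -2), (4, -3). Count: 3.

3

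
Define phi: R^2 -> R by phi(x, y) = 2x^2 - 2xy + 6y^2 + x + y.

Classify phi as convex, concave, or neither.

convex

phi is quadratic, so its Hessian is the constant matrix H = [[4, -2], [-2, 12]].
det(H) = 44, tr(H) = 16.
det(H) > 0 and tr(H) > 0, so H is positive definite everywhere: convex.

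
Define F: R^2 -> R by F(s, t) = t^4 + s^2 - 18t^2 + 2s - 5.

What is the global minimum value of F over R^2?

F(s,t) separates as P(s) + Q(t) − 5, so its minimum is min P + min Q − 5.
P'(s) = 2s + 2 vanishes at s ∈ {-1}; Q'(t) = 4t(t - 3)(t + 3) vanishes at t ∈ {-3, 0, 3}.
Local minima of P (where P''>0): P(-1)=-1. Local minima of Q: Q(-3)=-81, Q(3)=-81.
So the global minimum of F is P(-1) + Q(-3) − 5 = -1 − 81 − 5 = -87, attained at (-1, -3).

-87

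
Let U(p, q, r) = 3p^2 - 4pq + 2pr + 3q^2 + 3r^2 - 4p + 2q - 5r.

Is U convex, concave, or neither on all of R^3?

convex

U is quadratic, so its Hessian is the constant matrix H = [[6, -4, 2], [-4, 6, 0], [2, 0, 6]].
Leading principal minors: 6, 20, 96.
All positive ⇒ H ≻ 0 ⇒ convex.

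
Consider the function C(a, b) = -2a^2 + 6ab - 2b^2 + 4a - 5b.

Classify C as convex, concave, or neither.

C is quadratic, so its Hessian is the constant matrix H = [[-4, 6], [6, -4]].
det(H) = -20, tr(H) = -8.
det(H) < 0, so H is indefinite: neither convex nor concave.

neither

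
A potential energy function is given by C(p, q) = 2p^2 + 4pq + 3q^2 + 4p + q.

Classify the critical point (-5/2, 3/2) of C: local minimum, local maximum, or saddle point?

The Hessian of C is constant: H = [[4, 4], [4, 6]].
det(H) = 4·6 − 4² = 8.
det(H) > 0 and tr(H) = 10 > 0, so H is positive definite and the point is a local minimum.

local minimum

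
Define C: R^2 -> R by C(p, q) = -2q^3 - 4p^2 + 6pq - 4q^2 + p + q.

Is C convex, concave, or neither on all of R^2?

neither

The term -2q^3 is cubic, so the Hessian is not constant.
∂²C/∂q² = -12q - 8, which takes both signs as q varies (negative for sufficiently large q). A diagonal entry of the Hessian changing sign means the Hessian is neither positive- nor negative-semidefinite on all of R^2.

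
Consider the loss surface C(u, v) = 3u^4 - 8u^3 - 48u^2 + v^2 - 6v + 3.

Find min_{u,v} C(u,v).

-518

C(u,v) separates as P(u) + Q(v) + 3, so its minimum is min P + min Q + 3.
P'(u) = 12u(u - 4)(u + 2) vanishes at u ∈ {-2, 0, 4}; Q'(v) = 2v - 6 vanishes at v ∈ {3}.
Local minima of P (where P''>0): P(-2)=-80, P(4)=-512. Local minima of Q: Q(3)=-9.
So the global minimum of C is P(4) + Q(3) + 3 = -512 − 9 + 3 = -518, attained at (4, 3).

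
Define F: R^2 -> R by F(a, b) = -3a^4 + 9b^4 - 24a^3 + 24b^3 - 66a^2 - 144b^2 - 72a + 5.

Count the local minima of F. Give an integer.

F separates as a function of a plus a function of b, so ∇F=0 decouples.
∂F/∂a = -12(a + 1)(a + 2)(a + 3) = 0 at a ∈ {-3, -2, -1}; ∂F/∂b = 36b(b - 2)(b + 4) = 0 at b ∈ {-4, 0, 2}.
The Hessian is diagonal: diag(F_aa, F_bb). Second derivatives: F_aa(-3)=-24, F_aa(-2)=12, F_aa(-1)=-24; F_bb(-4)=864, F_bb(0)=-288, F_bb(2)=432.
Local minima occur where both diagonal entries positive: (-2, -4), (-2, 2). Count: 2.

2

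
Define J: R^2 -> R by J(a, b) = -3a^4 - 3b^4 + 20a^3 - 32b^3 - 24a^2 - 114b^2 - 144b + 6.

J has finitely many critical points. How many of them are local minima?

J separates as a function of a plus a function of b, so ∇J=0 decouples.
∂J/∂a = -12a(a - 4)(a - 1) = 0 at a ∈ {0, 1, 4}; ∂J/∂b = -12(b + 1)(b + 3)(b + 4) = 0 at b ∈ {-4, -3, -1}.
The Hessian is diagonal: diag(J_aa, J_bb). Second derivatives: J_aa(0)=-48, J_aa(1)=36, J_aa(4)=-144; J_bb(-4)=-36, J_bb(-3)=24, J_bb(-1)=-72.
Local minima occur where both diagonal entries positive: (1, -3). Count: 1.

1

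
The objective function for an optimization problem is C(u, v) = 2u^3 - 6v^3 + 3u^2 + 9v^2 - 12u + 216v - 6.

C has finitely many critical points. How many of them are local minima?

C separates as a function of u plus a function of v, so ∇C=0 decouples.
∂C/∂u = 6(u - 1)(u + 2) = 0 at u ∈ {-2, 1}; ∂C/∂v = -18(v - 4)(v + 3) = 0 at v ∈ {-3, 4}.
The Hessian is diagonal: diag(C_uu, C_vv). Second derivatives: C_uu(-2)=-18, C_uu(1)=18; C_vv(-3)=126, C_vv(4)=-126.
Local minima occur where both diagonal entries positive: (1, -3). Count: 1.

1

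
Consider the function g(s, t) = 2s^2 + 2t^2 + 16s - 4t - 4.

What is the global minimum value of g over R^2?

g(s,t) separates as P(s) + Q(t) − 4, so its minimum is min P + min Q − 4.
P'(s) = 4s + 16 vanishes at s ∈ {-4}; Q'(t) = 4(t - 1) vanishes at t ∈ {1}.
Local minima of P (where P''>0): P(-4)=-32. Local minima of Q: Q(1)=-2.
So the global minimum of g is P(-4) + Q(1) − 4 = -32 − 2 − 4 = -38, attained at (-4, 1).

-38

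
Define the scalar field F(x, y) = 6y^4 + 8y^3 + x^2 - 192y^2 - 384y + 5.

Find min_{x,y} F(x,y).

F(x,y) separates as P(x) + Q(y) + 5, so its minimum is min P + min Q + 5.
P'(x) = 2x vanishes at x ∈ {0}; Q'(y) = 24(y - 4)(y + 1)(y + 4) vanishes at y ∈ {-4, -1, 4}.
Local minima of P (where P''>0): P(0)=0. Local minima of Q: Q(-4)=-512, Q(4)=-2560.
So the global minimum of F is P(0) + Q(4) + 5 = 0 − 2560 + 5 = -2555, attained at (0, 4).

-2555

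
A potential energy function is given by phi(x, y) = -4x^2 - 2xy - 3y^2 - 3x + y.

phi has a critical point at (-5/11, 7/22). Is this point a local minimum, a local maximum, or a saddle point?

The Hessian of phi is constant: H = [[-8, -2], [-2, -6]].
det(H) = (-8)·(-6) − (-2)² = 44.
det(H) > 0 and tr(H) = -14 < 0, so H is negative definite and the point is a local maximum.

local maximum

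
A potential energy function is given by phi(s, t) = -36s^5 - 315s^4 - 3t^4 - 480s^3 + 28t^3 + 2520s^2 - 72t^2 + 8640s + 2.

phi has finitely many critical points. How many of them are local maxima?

phi separates as a function of s plus a function of t, so ∇phi=0 decouples.
∂phi/∂s = -180(s - 2)(s + 2)(s + 3)(s + 4) = 0 at s ∈ {-4, -3, -2, 2}; ∂phi/∂t = -12t(t - 4)(t - 3) = 0 at t ∈ {0, 3, 4}.
The Hessian is diagonal: diag(phi_ss, phi_tt). Second derivatives: phi_ss(-4)=2160, phi_ss(-3)=-900, phi_ss(-2)=1440, phi_ss(2)=-21600; phi_tt(0)=-144, phi_tt(3)=36, phi_tt(4)=-48.
Local maxima occur where both diagonal entries negative: (-3, 0), (-3, 4), (2, 0), (2, 4). Count: 4.

4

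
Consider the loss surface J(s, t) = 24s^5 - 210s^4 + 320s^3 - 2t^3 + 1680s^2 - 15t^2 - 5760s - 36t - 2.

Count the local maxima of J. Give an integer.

2

J separates as a function of s plus a function of t, so ∇J=0 decouples.
∂J/∂s = 120(s - 4)(s - 3)(s - 2)(s + 2) = 0 at s ∈ {-2, 2, 3, 4}; ∂J/∂t = -6(t + 2)(t + 3) = 0 at t ∈ {-3, -2}.
The Hessian is diagonal: diag(J_ss, J_tt). Second derivatives: J_ss(-2)=-14400, J_ss(2)=960, J_ss(3)=-600, J_ss(4)=1440; J_tt(-3)=6, J_tt(-2)=-6.
Local maxima occur where both diagonal entries negative: (-2, -2), (3, -2). Count: 2.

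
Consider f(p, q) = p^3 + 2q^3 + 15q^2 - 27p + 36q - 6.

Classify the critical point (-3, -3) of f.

The mixed partial ∂²f/∂p∂q is 0, so the Hessian at any point is diag(f_pp, f_qq) = diag(6p, 6(2q + 5)).
At (-3, -3): H = diag(-18, -6).
Both eigenvalues are negative, so H is negative definite: a local maximum.

local maximum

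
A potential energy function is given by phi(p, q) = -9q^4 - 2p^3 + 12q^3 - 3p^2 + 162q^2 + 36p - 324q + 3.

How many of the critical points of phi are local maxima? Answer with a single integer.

2

phi separates as a function of p plus a function of q, so ∇phi=0 decouples.
∂phi/∂p = -6(p - 2)(p + 3) = 0 at p ∈ {-3, 2}; ∂phi/∂q = -36(q - 3)(q - 1)(q + 3) = 0 at q ∈ {-3, 1, 3}.
The Hessian is diagonal: diag(phi_pp, phi_qq). Second derivatives: phi_pp(-3)=30, phi_pp(2)=-30; phi_qq(-3)=-864, phi_qq(1)=288, phi_qq(3)=-432.
Local maxima occur where both diagonal entries negative: (2, -3), (2, 3). Count: 2.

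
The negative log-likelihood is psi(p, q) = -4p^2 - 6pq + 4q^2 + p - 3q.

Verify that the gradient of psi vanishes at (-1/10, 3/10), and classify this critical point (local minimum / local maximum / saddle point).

∇psi = (-8p - 6q + 1, -6p + 8q - 3); substituting (-1/10, 3/10) gives ∇psi = (0, 0), so (-1/10, 3/10) is indeed a critical point.
The Hessian of psi is constant: H = [[-8, -6], [-6, 8]].
det(H) = (-8)·8 − (-6)² = -100.
Since det(H) < 0, H is indefinite and the critical point is a saddle point.

saddle point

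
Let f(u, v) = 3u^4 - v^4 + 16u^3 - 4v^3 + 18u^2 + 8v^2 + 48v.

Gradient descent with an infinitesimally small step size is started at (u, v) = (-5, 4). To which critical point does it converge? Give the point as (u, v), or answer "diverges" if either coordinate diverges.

diverges

f is separable, so gradient descent decouples: u follows -∂f/∂u, v follows -∂f/∂v.
∂f/∂u = 12u(u + 1)(u + 3); at u=-5 this is -480, so u increases.
∂f/∂v = -4(v - 2)(v + 2)(v + 3); at v=4 this is -336, so v increases.
The v-coordinate has no critical point in that direction and runs off to infinity.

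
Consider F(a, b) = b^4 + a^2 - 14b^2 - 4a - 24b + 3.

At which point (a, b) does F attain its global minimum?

(2, 3)

F(a,b) separates as P(a) + Q(b) + 3, so its minimum is min P + min Q + 3.
P'(a) = 2a - 4 vanishes at a ∈ {2}; Q'(b) = 4(b - 3)(b + 1)(b + 2) vanishes at b ∈ {-2, -1, 3}.
Local minima of P (where P''>0): P(2)=-4. Local minima of Q: Q(-2)=8, Q(3)=-117.
So the global minimum of F is P(2) + Q(3) + 3 = -4 − 117 + 3 = -118, attained at (2, 3).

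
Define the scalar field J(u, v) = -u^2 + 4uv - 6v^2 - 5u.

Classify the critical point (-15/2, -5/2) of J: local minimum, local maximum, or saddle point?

The Hessian of J is constant: H = [[-2, 4], [4, -12]].
det(H) = (-2)·(-12) − 4² = 8.
det(H) > 0 and tr(H) = -14 < 0, so H is negative definite and the point is a local maximum.

local maximum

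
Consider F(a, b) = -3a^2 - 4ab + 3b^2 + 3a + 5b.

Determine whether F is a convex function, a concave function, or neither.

neither

F is quadratic, so its Hessian is the constant matrix H = [[-6, -4], [-4, 6]].
det(H) = -52, tr(H) = 0.
det(H) < 0, so H is indefinite: neither convex nor concave.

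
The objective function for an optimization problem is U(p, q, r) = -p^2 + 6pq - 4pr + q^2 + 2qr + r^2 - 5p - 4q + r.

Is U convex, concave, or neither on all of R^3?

neither

U is quadratic, so its Hessian is the constant matrix H = [[-2, 6, -4], [6, 2, 2], [-4, 2, 2]].
Leading principal minors: -2, -40, -200.
Neither pattern holds ⇒ H is indefinite ⇒ neither convex nor concave.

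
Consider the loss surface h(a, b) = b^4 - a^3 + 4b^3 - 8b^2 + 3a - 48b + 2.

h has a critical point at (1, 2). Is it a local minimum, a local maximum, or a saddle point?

saddle point

The mixed partial ∂²h/∂a∂b is 0, so the Hessian at any point is diag(h_aa, h_bb) = diag(-6a, 4(3b^2 + 6b - 4)).
At (1, 2): H = diag(-6, 80).
The eigenvalues have opposite signs, so H is indefinite: a saddle point.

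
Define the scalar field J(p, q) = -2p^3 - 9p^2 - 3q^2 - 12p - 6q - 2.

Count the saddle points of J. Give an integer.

J separates as a function of p plus a function of q, so ∇J=0 decouples.
∂J/∂p = -6(p + 1)(p + 2) = 0 at p ∈ {-2, -1}; ∂J/∂q = -6(q + 1) = 0 at q ∈ {-1}.
The Hessian is diagonal: diag(J_pp, J_qq). Second derivatives: J_pp(-2)=6, J_pp(-1)=-6; J_qq(-1)=-6.
Saddle points occur where the two diagonal entries have opposite signs: (-2, -1). Count: 1.

1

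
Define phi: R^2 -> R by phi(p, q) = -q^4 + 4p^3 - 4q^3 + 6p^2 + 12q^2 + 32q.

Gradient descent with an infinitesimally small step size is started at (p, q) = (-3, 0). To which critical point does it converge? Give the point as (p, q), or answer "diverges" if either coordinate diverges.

diverges

phi is separable, so gradient descent decouples: p follows -∂phi/∂p, q follows -∂phi/∂q.
∂phi/∂p = 12p(p + 1); at p=-3 this is 72, so p decreases.
∂phi/∂q = -4(q - 2)(q + 1)(q + 4); at q=0 this is 32, so q decreases.
The p-coordinate has no critical point in that direction and runs off to infinity.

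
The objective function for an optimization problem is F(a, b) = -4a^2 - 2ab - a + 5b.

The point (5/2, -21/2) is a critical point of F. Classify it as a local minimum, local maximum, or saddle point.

The Hessian of F is constant: H = [[-8, -2], [-2, 0]].
det(H) = (-8)·0 − (-2)² = -4.
Since det(H) < 0, H is indefinite and the critical point is a saddle point.

saddle point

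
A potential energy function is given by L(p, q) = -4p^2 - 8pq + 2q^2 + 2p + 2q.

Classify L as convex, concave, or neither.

L is quadratic, so its Hessian is the constant matrix H = [[-8, -8], [-8, 4]].
det(H) = -96, tr(H) = -4.
det(H) < 0, so H is indefinite: neither convex nor concave.

neither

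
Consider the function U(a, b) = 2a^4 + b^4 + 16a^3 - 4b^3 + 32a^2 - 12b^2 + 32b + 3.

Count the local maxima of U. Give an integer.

U separates as a function of a plus a function of b, so ∇U=0 decouples.
∂U/∂a = 8a(a + 2)(a + 4) = 0 at a ∈ {-4, -2, 0}; ∂U/∂b = 4(b - 4)(b - 1)(b + 2) = 0 at b ∈ {-2, 1, 4}.
The Hessian is diagonal: diag(U_aa, U_bb). Second derivatives: U_aa(-4)=64, U_aa(-2)=-32, U_aa(0)=64; U_bb(-2)=72, U_bb(1)=-36, U_bb(4)=72.
Local maxima occur where both diagonal entries negative: (-2, 1). Count: 1.

1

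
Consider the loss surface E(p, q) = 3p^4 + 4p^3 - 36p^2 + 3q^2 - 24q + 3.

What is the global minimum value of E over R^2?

E(p,q) separates as A(p) + B(q) + 3, so its minimum is min A + min B + 3.
A'(p) = 12p(p - 2)(p + 3) vanishes at p ∈ {-3, 0, 2}; B'(q) = 6q - 24 vanishes at q ∈ {4}.
Local minima of A (where A''>0): A(-3)=-189, A(2)=-64. Local minima of B: B(4)=-48.
So the global minimum of E is A(-3) + B(4) + 3 = -189 − 48 + 3 = -234, attained at (-3, 4).

-234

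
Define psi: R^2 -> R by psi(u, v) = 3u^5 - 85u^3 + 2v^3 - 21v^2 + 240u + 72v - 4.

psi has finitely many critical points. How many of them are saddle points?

psi separates as a function of u plus a function of v, so ∇psi=0 decouples.
∂psi/∂u = 15(u - 4)(u - 1)(u + 1)(u + 4) = 0 at u ∈ {-4, -1, 1, 4}; ∂psi/∂v = 6(v - 4)(v - 3) = 0 at v ∈ {3, 4}.
The Hessian is diagonal: diag(psi_uu, psi_vv). Second derivatives: psi_uu(-4)=-1800, psi_uu(-1)=450, psi_uu(1)=-450, psi_uu(4)=1800; psi_vv(3)=-6, psi_vv(4)=6.
Saddle points occur where the two diagonal entries have opposite signs: (-4, 4), (-1, 3), (1, 4), (4, 3). Count: 4.

4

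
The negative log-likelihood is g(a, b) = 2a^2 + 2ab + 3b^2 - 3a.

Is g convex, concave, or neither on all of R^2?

g is quadratic, so its Hessian is the constant matrix H = [[4, 2], [2, 6]].
det(H) = 20, tr(H) = 10.
det(H) > 0 and tr(H) > 0, so H is positive definite everywhere: convex.

convex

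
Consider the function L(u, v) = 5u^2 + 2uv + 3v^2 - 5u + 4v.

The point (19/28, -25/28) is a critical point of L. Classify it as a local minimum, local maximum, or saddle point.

local minimum

The Hessian of L is constant: H = [[10, 2], [2, 6]].
det(H) = 10·6 − 2² = 56.
det(H) > 0 and tr(H) = 16 > 0, so H is positive definite and the point is a local minimum.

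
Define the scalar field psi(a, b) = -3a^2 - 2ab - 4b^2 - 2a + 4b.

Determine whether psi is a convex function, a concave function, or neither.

psi is quadratic, so its Hessian is the constant matrix H = [[-6, -2], [-2, -8]].
det(H) = 44, tr(H) = -14.
det(H) > 0 and tr(H) < 0, so H is negative definite everywhere: concave.

concave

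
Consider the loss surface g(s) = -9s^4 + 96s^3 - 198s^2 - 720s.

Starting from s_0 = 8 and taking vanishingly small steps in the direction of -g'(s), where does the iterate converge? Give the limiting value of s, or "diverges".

diverges

g'(s) = -36(s - 5)(s - 4)(s + 1), so g'(8) = -3888.
Gradient descent moves in the -g' direction, i.e. s is increasing.
There is no critical point above s=8, and g' keeps the same sign, so the iterate runs off to +∞.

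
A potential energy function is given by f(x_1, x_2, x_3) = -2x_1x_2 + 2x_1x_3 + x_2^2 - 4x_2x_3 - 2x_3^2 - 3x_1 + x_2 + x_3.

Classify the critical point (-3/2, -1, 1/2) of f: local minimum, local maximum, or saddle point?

The Hessian is constant: H = [[0, -2, 2], [-2, 2, -4], [2, -4, -4]].
Leading principal minors: Δ₁ = 0, Δ₂ = -4, Δ₃ = 40.
The minors fit neither the all-positive nor the alternating-sign pattern, so H is indefinite: a saddle point.

saddle point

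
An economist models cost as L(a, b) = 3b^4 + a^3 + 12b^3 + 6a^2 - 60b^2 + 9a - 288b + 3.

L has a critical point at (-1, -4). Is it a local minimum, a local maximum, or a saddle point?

The mixed partial ∂²L/∂a∂b is 0, so the Hessian at any point is diag(L_aa, L_bb) = diag(6(a + 2), 12(3b^2 + 6b - 10)).
At (-1, -4): H = diag(6, 168).
Both eigenvalues are positive, so H is positive definite: a local minimum.

local minimum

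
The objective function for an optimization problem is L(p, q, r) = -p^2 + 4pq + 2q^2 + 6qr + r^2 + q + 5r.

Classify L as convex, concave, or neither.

L is quadratic, so its Hessian is the constant matrix H = [[-2, 4, 0], [4, 4, 6], [0, 6, 2]].
Leading principal minors: -2, -24, 24.
Neither pattern holds ⇒ H is indefinite ⇒ neither convex nor concave.

neither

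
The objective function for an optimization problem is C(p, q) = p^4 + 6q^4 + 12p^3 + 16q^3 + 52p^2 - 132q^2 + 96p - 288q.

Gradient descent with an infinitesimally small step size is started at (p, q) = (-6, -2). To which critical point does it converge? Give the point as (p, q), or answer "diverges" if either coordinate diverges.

(-4, -4)

C is separable, so gradient descent decouples: p follows -∂C/∂p, q follows -∂C/∂q.
∂C/∂p = 4(p + 2)(p + 3)(p + 4); at p=-6 this is -96, so p increases.
∂C/∂q = 24(q - 3)(q + 1)(q + 4); at q=-2 this is 240, so q decreases.
p converges to its nearest critical value -4 (a local min of the p-part); q converges to -4. The iterate converges to (-4, -4).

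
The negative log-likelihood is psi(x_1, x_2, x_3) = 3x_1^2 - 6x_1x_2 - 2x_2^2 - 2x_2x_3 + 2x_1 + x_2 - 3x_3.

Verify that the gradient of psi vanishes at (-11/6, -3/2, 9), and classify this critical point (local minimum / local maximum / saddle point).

saddle point

∇psi = (6x_1 - 6x_2 + 2, -6x_1 - 4x_2 - 2x_3 + 1, -2x_2 - 3); substituting (-11/6, -3/2, 9) gives ∇psi = (0, 0, 0), so (-11/6, -3/2, 9) is indeed a critical point.
The Hessian is constant: H = [[6, -6, 0], [-6, -4, -2], [0, -2, 0]].
Leading principal minors: Δ₁ = 6, Δ₂ = -60, Δ₃ = -24.
The minors fit neither the all-positive nor the alternating-sign pattern, so H is indefinite: a saddle point.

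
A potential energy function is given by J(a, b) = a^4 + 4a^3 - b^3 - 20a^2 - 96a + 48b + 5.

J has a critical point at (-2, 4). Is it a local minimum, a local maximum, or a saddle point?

local maximum

The mixed partial ∂²J/∂a∂b is 0, so the Hessian at any point is diag(J_aa, J_bb) = diag(4(3a^2 + 6a - 10), -6b).
At (-2, 4): H = diag(-40, -24).
Both eigenvalues are negative, so H is negative definite: a local maximum.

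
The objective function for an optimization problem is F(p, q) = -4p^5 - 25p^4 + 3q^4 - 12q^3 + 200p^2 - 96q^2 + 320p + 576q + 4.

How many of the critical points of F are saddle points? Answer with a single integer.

F separates as a function of p plus a function of q, so ∇F=0 decouples.
∂F/∂p = -20(p - 2)(p + 1)(p + 2)(p + 4) = 0 at p ∈ {-4, -2, -1, 2}; ∂F/∂q = 12(q - 4)(q - 3)(q + 4) = 0 at q ∈ {-4, 3, 4}.
The Hessian is diagonal: diag(F_pp, F_qq). Second derivatives: F_pp(-4)=720, F_pp(-2)=-160, F_pp(-1)=180, F_pp(2)=-1440; F_qq(-4)=672, F_qq(3)=-84, F_qq(4)=96.
Saddle points occur where the two diagonal entries have opposite signs: (-4, 3), (-2, -4), (-2, 4), (-1, 3), (2, -4), (2, 4). Count: 6.

6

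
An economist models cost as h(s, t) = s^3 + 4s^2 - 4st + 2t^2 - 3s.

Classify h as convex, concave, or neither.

The term s^3 is cubic, so the Hessian is not constant.
∂²h/∂s² = 6s + 8, which takes both signs as s varies (negative for sufficiently negative s). A diagonal entry of the Hessian changing sign means the Hessian is neither positive- nor negative-semidefinite on all of R^2.

neither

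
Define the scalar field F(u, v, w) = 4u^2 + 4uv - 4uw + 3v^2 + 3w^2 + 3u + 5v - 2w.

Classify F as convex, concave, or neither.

F is quadratic, so its Hessian is the constant matrix H = [[8, 4, -4], [4, 6, 0], [-4, 0, 6]].
Leading principal minors: 8, 32, 96.
All positive ⇒ H ≻ 0 ⇒ convex.

convex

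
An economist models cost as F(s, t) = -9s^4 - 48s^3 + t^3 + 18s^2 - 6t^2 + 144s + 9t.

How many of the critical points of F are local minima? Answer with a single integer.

1

F separates as a function of s plus a function of t, so ∇F=0 decouples.
∂F/∂s = -36(s - 1)(s + 1)(s + 4) = 0 at s ∈ {-4, -1, 1}; ∂F/∂t = 3(t - 3)(t - 1) = 0 at t ∈ {1, 3}.
The Hessian is diagonal: diag(F_ss, F_tt). Second derivatives: F_ss(-4)=-540, F_ss(-1)=216, F_ss(1)=-360; F_tt(1)=-6, F_tt(3)=6.
Local minima occur where both diagonal entries positive: (-1, 3). Count: 1.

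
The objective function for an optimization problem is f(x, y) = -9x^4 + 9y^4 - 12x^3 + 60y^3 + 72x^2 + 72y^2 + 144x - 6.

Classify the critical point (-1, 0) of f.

The mixed partial ∂²f/∂x∂y is 0, so the Hessian at any point is diag(f_xx, f_yy) = diag(36(-3x^2 - 2x + 4), 36(3y^2 + 10y + 4)).
At (-1, 0): H = diag(108, 144).
Both eigenvalues are positive, so H is positive definite: a local minimum.

local minimum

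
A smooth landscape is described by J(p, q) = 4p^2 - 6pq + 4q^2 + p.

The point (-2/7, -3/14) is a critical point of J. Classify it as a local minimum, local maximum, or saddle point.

The Hessian of J is constant: H = [[8, -6], [-6, 8]].
det(H) = 8·8 − (-6)² = 28.
det(H) > 0 and tr(H) = 16 > 0, so H is positive definite and the point is a local minimum.

local minimum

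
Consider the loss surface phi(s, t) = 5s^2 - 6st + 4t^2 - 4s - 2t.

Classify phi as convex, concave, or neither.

convex

phi is quadratic, so its Hessian is the constant matrix H = [[10, -6], [-6, 8]].
det(H) = 44, tr(H) = 18.
det(H) > 0 and tr(H) > 0, so H is positive definite everywhere: convex.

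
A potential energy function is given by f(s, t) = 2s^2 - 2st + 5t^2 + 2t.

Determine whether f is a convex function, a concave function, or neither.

convex

f is quadratic, so its Hessian is the constant matrix H = [[4, -2], [-2, 10]].
det(H) = 36, tr(H) = 14.
det(H) > 0 and tr(H) > 0, so H is positive definite everywhere: convex.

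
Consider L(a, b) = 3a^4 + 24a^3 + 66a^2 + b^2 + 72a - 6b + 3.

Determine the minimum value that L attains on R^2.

-33

L(a,b) separates as P(a) + Q(b) + 3, so its minimum is min P + min Q + 3.
P'(a) = 12(a + 1)(a + 2)(a + 3) vanishes at a ∈ {-3, -2, -1}; Q'(b) = 2b - 6 vanishes at b ∈ {3}.
Local minima of P (where P''>0): P(-3)=-27, P(-1)=-27. Local minima of Q: Q(3)=-9.
So the global minimum of L is P(-3) + Q(3) + 3 = -27 − 9 + 3 = -33, attained at (-3, 3).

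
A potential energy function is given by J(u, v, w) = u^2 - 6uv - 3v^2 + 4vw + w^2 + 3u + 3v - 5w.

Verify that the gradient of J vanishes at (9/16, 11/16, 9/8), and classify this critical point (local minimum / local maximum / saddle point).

∇J = (2u - 6v + 3, -6u - 6v + 4w + 3, 4v + 2w - 5); substituting (9/16, 11/16, 9/8) gives ∇J = (0, 0, 0), so (9/16, 11/16, 9/8) is indeed a critical point.
The Hessian is constant: H = [[2, -6, 0], [-6, -6, 4], [0, 4, 2]].
Leading principal minors: Δ₁ = 2, Δ₂ = -48, Δ₃ = -128.
The minors fit neither the all-positive nor the alternating-sign pattern, so H is indefinite: a saddle point.

saddle point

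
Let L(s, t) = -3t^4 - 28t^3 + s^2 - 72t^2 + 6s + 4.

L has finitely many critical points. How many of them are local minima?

1

L separates as a function of s plus a function of t, so ∇L=0 decouples.
∂L/∂s = 2(s + 3) = 0 at s ∈ {-3}; ∂L/∂t = -12t(t + 3)(t + 4) = 0 at t ∈ {-4, -3, 0}.
The Hessian is diagonal: diag(L_ss, L_tt). Second derivatives: L_ss(-3)=2; L_tt(-4)=-48, L_tt(-3)=36, L_tt(0)=-144.
Local minima occur where both diagonal entries positive: (-3, -3). Count: 1.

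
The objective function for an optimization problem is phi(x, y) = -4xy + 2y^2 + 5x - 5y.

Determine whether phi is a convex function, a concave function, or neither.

phi is quadratic, so its Hessian is the constant matrix H = [[0, -4], [-4, 4]].
det(H) = -16, tr(H) = 4.
det(H) < 0, so H is indefinite: neither convex nor concave.

neither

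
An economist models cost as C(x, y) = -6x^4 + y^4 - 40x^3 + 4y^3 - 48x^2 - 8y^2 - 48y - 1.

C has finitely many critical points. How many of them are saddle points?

C separates as a function of x plus a function of y, so ∇C=0 decouples.
∂C/∂x = -24x(x + 1)(x + 4) = 0 at x ∈ {-4, -1, 0}; ∂C/∂y = 4(y - 2)(y + 2)(y + 3) = 0 at y ∈ {-3, -2, 2}.
The Hessian is diagonal: diag(C_xx, C_yy). Second derivatives: C_xx(-4)=-288, C_xx(-1)=72, C_xx(0)=-96; C_yy(-3)=20, C_yy(-2)=-16, C_yy(2)=80.
Saddle points occur where the two diagonal entries have opposite signs: (-4, -3), (-4, 2), (-1, -2), (0, -3), (0, 2). Count: 5.

5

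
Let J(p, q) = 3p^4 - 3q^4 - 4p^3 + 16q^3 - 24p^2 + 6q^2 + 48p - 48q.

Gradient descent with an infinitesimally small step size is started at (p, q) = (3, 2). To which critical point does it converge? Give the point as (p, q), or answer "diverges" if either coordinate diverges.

J is separable, so gradient descent decouples: p follows -∂J/∂p, q follows -∂J/∂q.
∂J/∂p = 12(p - 2)(p - 1)(p + 2); at p=3 this is 120, so p decreases.
∂J/∂q = -12(q - 4)(q - 1)(q + 1); at q=2 this is 72, so q decreases.
p converges to its nearest critical value 2 (a local min of the p-part); q converges to 1. The iterate converges to (2, 1).

(2, 1)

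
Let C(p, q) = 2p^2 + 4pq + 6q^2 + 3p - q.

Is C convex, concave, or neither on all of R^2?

C is quadratic, so its Hessian is the constant matrix H = [[4, 4], [4, 12]].
det(H) = 32, tr(H) = 16.
det(H) > 0 and tr(H) > 0, so H is positive definite everywhere: convex.

convex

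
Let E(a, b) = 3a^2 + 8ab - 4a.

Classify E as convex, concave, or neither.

neither

E is quadratic, so its Hessian is the constant matrix H = [[6, 8], [8, 0]].
det(H) = -64, tr(H) = 6.
det(H) < 0, so H is indefinite: neither convex nor concave.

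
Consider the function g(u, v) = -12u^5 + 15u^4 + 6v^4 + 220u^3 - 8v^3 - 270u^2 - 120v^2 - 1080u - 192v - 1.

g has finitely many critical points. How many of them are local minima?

4

g separates as a function of u plus a function of v, so ∇g=0 decouples.
∂g/∂u = -60(u - 3)(u - 2)(u + 1)(u + 3) = 0 at u ∈ {-3, -1, 2, 3}; ∂g/∂v = 24(v - 4)(v + 1)(v + 2) = 0 at v ∈ {-2, -1, 4}.
The Hessian is diagonal: diag(g_uu, g_vv). Second derivatives: g_uu(-3)=3600, g_uu(-1)=-1440, g_uu(2)=900, g_uu(3)=-1440; g_vv(-2)=144, g_vv(-1)=-120, g_vv(4)=720.
Local minima occur where both diagonal entries positive: (-3, -2), (-3, 4), (2, -2), (2, 4). Count: 4.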